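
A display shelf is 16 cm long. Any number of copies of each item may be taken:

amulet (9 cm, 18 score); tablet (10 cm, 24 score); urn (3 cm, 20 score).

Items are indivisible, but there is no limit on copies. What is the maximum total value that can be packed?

100 score

Best value-per-unit is urn at 20/3, and filling with it alone uses length 5×3=15. No mix of the others beats 5×20 = 100.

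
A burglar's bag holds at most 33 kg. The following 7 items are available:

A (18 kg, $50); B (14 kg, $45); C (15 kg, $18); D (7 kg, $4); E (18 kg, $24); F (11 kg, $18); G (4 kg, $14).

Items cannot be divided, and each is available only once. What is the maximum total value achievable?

Check high-value combinations within 33 kg:
- A+B: weight 18+14=32, value 50+45=95
- A+F+G: weight 18+11+4=33, value 50+18+14=82
- B+F+G: weight 14+11+4=29, value 45+18+14=77
Best: $95.

$95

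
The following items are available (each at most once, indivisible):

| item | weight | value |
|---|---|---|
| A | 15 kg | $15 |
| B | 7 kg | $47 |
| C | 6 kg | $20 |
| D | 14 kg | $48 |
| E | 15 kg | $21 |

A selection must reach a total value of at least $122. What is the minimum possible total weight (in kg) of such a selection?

42

Subsets with value ≥ 122, sorted by total weight:
- B+C+D+E: weight 42, value 136
- A+B+C+D: weight 42, value 130
- A+B+D+E: weight 51, value 131
Minimum weight: 42 kg.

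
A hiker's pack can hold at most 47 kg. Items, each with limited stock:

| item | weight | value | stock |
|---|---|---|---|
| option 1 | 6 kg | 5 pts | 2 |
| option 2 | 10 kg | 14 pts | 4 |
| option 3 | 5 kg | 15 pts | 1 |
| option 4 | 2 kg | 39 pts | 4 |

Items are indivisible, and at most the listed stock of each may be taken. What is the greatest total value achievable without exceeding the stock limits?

213 pts

Best selections within weight 47 and stock limits:
- 3×option 2 + 1×option 3 + 4×option 4: weight 43, value 213
- 2×option 1 + 2×option 2 + 1×option 3 + 4×option 4: weight 45, value 209
- 1×option 1 + 2×option 2 + 1×option 3 + 4×option 4: weight 39, value 204
Best: 213 pts.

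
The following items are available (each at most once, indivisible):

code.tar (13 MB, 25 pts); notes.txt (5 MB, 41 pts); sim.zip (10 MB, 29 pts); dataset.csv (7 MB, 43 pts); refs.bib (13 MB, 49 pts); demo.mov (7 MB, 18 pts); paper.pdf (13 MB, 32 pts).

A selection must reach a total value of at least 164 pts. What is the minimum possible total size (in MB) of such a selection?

38

Subsets with value ≥ 164, sorted by total size:
- notes.txt+dataset.csv+refs.bib+paper.pdf: size 38, value 165
- notes.txt+sim.zip+dataset.csv+refs.bib+demo.mov: size 42, value 180
- notes.txt+dataset.csv+refs.bib+demo.mov+paper.pdf: size 45, value 183
Minimum size: 38 MB.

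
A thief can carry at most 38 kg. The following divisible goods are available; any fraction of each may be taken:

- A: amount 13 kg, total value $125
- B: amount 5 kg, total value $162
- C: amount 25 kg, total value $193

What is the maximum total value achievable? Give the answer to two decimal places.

441.40

Take in order of value per unit:
- B (162/5 per unit): all 5 → value 162, running total 162.00
- A (125/13 per unit): all 13 → value 125, running total 287.00
- C (193/25 per unit): 20 of 25 → value 20×193/25 = 154.4000, running total 441.40
Total 441.40.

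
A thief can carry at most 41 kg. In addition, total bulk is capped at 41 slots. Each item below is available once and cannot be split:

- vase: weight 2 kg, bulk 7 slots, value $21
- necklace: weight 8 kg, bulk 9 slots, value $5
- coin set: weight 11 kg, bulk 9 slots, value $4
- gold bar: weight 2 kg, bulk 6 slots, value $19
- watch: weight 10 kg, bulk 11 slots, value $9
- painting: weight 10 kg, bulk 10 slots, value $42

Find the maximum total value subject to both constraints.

$91

Feasible sets respecting both limits:
- vase+necklace+coin set+gold bar+painting: weight 33, bulk 41, value 91
- vase+gold bar+watch+painting: weight 24, bulk 34, value 91
- vase+necklace+gold bar+painting: weight 22, bulk 32, value 87
Best: $91.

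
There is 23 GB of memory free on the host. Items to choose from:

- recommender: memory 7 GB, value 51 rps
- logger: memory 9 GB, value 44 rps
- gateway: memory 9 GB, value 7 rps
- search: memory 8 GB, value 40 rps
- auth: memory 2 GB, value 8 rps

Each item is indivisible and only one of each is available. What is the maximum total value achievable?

Check high-value combinations within 23 GB:
- recommender+logger+auth: memory 7+9+2=18, value 51+44+8=103
- recommender+search+auth: memory 7+8+2=17, value 51+40+8=99
- recommender+logger: memory 7+9=16, value 51+44=95
- logger+search+auth: memory 9+8+2=19, value 44+40+8=92
- recommender+search: memory 7+8=15, value 51+40=91
Best: 103 rps.

103 rps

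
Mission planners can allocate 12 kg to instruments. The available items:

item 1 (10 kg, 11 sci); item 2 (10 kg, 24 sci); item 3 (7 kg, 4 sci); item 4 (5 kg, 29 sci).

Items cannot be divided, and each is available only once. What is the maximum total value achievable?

33 sci

Check high-value combinations within 12 kg:
- item 3+item 4: mass 7+5=12, value 4+29=33
- item 4: mass 5, value 29
- item 2: mass 10, value 24
Best: 33 sci.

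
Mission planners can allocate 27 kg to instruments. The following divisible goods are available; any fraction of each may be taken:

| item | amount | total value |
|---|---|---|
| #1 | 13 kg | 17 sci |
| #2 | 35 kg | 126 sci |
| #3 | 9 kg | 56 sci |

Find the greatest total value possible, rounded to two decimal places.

Take in order of value per unit:
- #3 (56/9 per unit): all 9 → value 56, running total 56.00
- #2 (126/35 per unit): 18 of 35 → value 18×126/35 = 64.8000, running total 120.80
Total 120.80.

120.80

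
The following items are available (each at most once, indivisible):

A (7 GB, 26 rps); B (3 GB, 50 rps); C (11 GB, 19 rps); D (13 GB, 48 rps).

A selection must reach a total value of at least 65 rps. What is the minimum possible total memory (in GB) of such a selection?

Subsets with value ≥ 65, sorted by total memory:
- A+B: memory 10, value 76
- B+C: memory 14, value 69
Minimum memory: 10 GB.

10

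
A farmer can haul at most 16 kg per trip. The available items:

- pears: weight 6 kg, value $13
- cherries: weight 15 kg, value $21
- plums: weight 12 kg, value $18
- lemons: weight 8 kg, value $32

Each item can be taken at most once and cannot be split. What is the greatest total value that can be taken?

Check high-value combinations within 16 kg:
- pears+lemons: weight 6+8=14, value 13+32=45
- lemons: weight 8, value 32
- cherries: weight 15, value 21
Best: $45.

$45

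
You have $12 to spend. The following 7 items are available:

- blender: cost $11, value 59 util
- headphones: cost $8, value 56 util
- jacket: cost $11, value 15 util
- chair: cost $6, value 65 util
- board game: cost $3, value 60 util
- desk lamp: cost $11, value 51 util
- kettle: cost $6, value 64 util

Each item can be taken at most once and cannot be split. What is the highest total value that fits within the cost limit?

Check high-value combinations within $12:
- chair+kettle: cost 6+6=12, value 65+64=129
- chair+board game: cost 6+3=9, value 65+60=125
- board game+kettle: cost 3+6=9, value 60+64=124
Best: 129 util.

129 util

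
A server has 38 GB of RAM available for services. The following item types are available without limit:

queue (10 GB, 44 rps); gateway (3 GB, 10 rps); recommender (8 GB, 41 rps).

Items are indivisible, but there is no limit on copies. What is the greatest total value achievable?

Best value-per-unit is recommender at 41/8; filling with it alone gives 4×41 = 164.
Optimal mix: 2×gateway + 4×recommender → memory 38, value 184.

184 rps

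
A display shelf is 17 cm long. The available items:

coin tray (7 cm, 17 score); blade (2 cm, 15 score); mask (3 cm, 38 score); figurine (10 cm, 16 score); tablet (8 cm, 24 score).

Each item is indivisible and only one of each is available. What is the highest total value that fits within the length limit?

Check high-value combinations within 17 cm:
- blade+mask+tablet: length 2+3+8=13, value 15+38+24=77
- coin tray+blade+mask: length 7+2+3=12, value 17+15+38=70
- blade+mask+figurine: length 2+3+10=15, value 15+38+16=69
Best: 77 score.

77 score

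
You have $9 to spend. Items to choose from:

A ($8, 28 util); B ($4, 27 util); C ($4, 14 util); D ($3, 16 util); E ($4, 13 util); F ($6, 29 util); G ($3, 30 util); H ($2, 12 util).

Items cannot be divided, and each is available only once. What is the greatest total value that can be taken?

69 util

Check high-value combinations within $9:
- B+G+H: cost 4+3+2=9, value 27+30+12=69
- F+G: cost 6+3=9, value 29+30=59
- D+G+H: cost 3+3+2=8, value 16+30+12=58
- B+G: cost 4+3=7, value 27+30=57
Best: 69 util.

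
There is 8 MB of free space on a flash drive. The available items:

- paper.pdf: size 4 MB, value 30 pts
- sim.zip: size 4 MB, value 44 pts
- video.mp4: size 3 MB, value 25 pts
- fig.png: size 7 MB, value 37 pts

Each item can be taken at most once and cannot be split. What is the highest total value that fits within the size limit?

Check high-value combinations within 8 MB:
- paper.pdf+sim.zip: size 4+4=8, value 30+44=74
- sim.zip+video.mp4: size 4+3=7, value 44+25=69
- paper.pdf+video.mp4: size 4+3=7, value 30+25=55
- sim.zip: size 4, value 44
- fig.png: size 7, value 37
Best: 74 pts.

74 pts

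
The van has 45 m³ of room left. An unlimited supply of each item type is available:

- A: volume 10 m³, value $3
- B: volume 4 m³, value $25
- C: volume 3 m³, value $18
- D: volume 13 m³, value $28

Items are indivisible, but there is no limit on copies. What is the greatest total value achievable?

Best value-per-unit is B at 25/4; filling with it alone gives 11×25 = 275.
Optimal mix: 9×B + 3×C → volume 45, value 279.

$279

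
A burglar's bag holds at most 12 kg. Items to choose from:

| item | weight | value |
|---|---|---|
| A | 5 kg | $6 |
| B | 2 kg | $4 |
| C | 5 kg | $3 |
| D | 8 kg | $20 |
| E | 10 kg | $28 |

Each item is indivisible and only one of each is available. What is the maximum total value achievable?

$32

Check high-value combinations within 12 kg:
- B+E: weight 2+10=12, value 4+28=32
- E: weight 10, value 28
- B+D: weight 2+8=10, value 4+20=24
- D: weight 8, value 20
- A+B+C: weight 5+2+5=12, value 6+4+3=13
Best: $32.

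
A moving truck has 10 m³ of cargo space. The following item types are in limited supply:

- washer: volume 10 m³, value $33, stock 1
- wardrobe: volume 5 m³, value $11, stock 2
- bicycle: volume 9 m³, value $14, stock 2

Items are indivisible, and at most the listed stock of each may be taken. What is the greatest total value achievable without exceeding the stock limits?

Best selections within volume 10 and stock limits:
- 1×washer: volume 10, value 33
- 2×wardrobe: volume 10, value 22
- 1×bicycle: volume 9, value 14
- 1×wardrobe: volume 5, value 11
Best: $33.

$33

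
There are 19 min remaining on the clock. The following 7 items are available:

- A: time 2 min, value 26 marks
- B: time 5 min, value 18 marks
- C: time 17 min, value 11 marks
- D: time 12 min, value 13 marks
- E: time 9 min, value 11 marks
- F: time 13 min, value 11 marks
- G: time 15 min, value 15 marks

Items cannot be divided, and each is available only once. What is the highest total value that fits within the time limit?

57 marks

Check high-value combinations within 19 min:
- A+B+D: time 2+5+12=19, value 26+18+13=57
- A+B+E: time 2+5+9=16, value 26+18+11=55
- A+B: time 2+5=7, value 26+18=44
Best: 57 marks.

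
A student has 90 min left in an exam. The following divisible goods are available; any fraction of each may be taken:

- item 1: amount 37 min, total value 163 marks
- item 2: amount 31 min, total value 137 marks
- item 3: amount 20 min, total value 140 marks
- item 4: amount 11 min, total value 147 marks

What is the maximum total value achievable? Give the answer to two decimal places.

Take in order of value per unit:
- item 4 (147/11 per unit): all 11 → value 147, running total 147.00
- item 3 (140/20 per unit): all 20 → value 140, running total 287.00
- item 2 (137/31 per unit): all 31 → value 137, running total 424.00
- item 1 (163/37 per unit): 28 of 37 → value 28×163/37 = 123.3514, running total 547.35
Total 547.35.

547.35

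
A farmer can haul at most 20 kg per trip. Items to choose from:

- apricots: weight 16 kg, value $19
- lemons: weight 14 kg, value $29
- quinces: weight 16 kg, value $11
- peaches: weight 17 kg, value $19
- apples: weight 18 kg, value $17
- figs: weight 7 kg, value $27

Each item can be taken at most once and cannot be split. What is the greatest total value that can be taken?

This is a 0/1 knapsack; check combinations near the capacity.
- lemons: weight 14, value 29
- figs: weight 7, value 27
- apricots: weight 16, value 19
- peaches: weight 17, value 19
Best: $29.

$29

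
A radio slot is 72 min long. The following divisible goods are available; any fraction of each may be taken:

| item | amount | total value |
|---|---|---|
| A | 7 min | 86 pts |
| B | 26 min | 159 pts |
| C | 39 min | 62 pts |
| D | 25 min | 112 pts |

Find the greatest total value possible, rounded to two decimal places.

Take in order of value per unit:
- A (86/7 per unit): all 7 → value 86, running total 86.00
- B (159/26 per unit): all 26 → value 159, running total 245.00
- D (112/25 per unit): all 25 → value 112, running total 357.00
- C (62/39 per unit): 14 of 39 → value 14×62/39 = 22.2564, running total 379.26
Total 379.26.

379.26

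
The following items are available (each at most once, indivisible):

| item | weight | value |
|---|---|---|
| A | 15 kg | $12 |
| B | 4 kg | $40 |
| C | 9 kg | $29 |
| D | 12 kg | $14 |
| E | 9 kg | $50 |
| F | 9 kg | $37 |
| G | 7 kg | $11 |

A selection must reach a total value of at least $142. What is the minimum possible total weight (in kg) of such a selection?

31

Subsets with value ≥ 142, sorted by total weight:
- B+C+E+F: weight 31, value 156
- B+C+E+F+G: weight 38, value 167
- B+D+E+F+G: weight 41, value 152
- B+C+D+E+G: weight 41, value 144
Minimum weight: 31 kg.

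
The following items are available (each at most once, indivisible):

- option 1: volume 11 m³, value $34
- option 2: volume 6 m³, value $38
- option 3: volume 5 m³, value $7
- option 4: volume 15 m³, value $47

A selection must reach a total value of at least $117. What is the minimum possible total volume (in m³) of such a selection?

Subsets with value ≥ 117, sorted by total volume:
- option 1+option 2+option 4: volume 32, value 119
- option 1+option 2+option 3+option 4: volume 37, value 126
Minimum volume: 32 m³.

32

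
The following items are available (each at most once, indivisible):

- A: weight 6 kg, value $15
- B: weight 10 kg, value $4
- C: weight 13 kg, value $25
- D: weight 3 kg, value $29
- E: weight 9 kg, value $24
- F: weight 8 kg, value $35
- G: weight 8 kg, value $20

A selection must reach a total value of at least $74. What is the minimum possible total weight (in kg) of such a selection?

Subsets with value ≥ 74, sorted by total weight:
- A+D+F: weight 17, value 79
- D+F+G: weight 19, value 84
- D+E+F: weight 20, value 88
Minimum weight: 17 kg.

17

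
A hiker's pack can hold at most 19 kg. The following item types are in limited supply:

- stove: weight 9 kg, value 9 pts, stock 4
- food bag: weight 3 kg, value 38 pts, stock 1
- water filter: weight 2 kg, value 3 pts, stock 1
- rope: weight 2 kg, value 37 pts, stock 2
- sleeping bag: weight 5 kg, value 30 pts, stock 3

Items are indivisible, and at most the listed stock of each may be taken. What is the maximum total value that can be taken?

Top feasible selections:
- 1×food bag + 1×water filter + 2×rope + 2×sleeping bag: weight 19, value 175
- 1×food bag + 2×rope + 2×sleeping bag: weight 17, value 172
- 2×rope + 3×sleeping bag: weight 19, value 164
Best: 175 pts.

175 pts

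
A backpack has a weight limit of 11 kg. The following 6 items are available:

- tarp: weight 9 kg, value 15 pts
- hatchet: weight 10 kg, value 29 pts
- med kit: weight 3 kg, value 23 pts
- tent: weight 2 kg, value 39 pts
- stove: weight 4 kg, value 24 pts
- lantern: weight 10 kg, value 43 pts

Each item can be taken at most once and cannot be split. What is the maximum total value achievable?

86 pts

Check high-value combinations within 11 kg:
- med kit+tent+stove: weight 3+2+4=9, value 23+39+24=86
- tent+stove: weight 2+4=6, value 39+24=63
- med kit+tent: weight 3+2=5, value 23+39=62
- tarp+tent: weight 9+2=11, value 15+39=54
- med kit+stove: weight 3+4=7, value 23+24=47
Best: 86 pts.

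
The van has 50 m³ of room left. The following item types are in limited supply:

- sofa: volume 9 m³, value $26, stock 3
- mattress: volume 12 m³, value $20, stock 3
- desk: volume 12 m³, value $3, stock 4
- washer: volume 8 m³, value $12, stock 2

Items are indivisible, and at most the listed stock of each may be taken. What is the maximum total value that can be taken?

Best selections within volume 50 and stock limits:
- 3×sofa + 1×mattress + 1×washer: volume 47, value 110
- 2×sofa + 2×mattress + 1×washer: volume 50, value 104
Best: $110.

$110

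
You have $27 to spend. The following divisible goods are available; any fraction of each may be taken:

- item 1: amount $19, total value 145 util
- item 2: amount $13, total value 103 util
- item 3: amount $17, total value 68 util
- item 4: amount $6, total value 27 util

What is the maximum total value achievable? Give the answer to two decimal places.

209.84

Take in order of value per unit:
- item 2 (103/13 per unit): all 13 → value 103, running total 103.00
- item 1 (145/19 per unit): 14 of 19 → value 14×145/19 = 106.8421, running total 209.84
Total 209.84.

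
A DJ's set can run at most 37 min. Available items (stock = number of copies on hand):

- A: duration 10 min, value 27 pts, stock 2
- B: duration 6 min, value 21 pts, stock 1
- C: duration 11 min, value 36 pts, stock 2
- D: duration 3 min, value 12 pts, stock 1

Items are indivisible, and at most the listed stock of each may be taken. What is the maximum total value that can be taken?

111 pts

Top feasible selections:
- 1×A + 2×C + 1×D: duration 35, value 111
- 2×A + 1×B + 1×C: duration 37, value 111
- 1×B + 2×C + 1×D: duration 31, value 105
Best: 111 pts.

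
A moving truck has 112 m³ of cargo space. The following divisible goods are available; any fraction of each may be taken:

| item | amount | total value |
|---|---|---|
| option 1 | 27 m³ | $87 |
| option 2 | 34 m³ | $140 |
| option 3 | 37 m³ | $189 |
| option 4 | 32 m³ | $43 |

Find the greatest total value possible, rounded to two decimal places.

Take in order of value per unit:
- option 3 (189/37 per unit): all 37 → value 189, running total 189.00
- option 2 (140/34 per unit): all 34 → value 140, running total 329.00
- option 1 (87/27 per unit): all 27 → value 87, running total 416.00
- option 4 (43/32 per unit): 14 of 32 → value 14×43/32 = 18.8125, running total 434.81
Total 434.81.

434.81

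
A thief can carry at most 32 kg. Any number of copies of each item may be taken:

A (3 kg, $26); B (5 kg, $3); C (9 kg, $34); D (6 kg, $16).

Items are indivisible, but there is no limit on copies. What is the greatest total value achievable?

$260

Best value-per-unit is A at 26/3, and filling with it alone uses weight 10×3=30. No mix of the others beats 10×26 = 260.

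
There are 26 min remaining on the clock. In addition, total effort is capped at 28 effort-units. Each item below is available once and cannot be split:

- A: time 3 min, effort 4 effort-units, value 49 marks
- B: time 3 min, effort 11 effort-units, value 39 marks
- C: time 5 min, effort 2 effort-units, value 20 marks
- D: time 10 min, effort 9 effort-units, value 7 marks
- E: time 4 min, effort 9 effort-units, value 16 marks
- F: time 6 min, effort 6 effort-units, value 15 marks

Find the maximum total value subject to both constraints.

Feasible sets respecting both limits:
- A+B+C+E: time 15, effort 26, value 124
- A+B+C+F: time 17, effort 23, value 123
- A+B+C+D: time 21, effort 26, value 115
- A+B+C: time 11, effort 17, value 108
Best: 124 marks.

124 marks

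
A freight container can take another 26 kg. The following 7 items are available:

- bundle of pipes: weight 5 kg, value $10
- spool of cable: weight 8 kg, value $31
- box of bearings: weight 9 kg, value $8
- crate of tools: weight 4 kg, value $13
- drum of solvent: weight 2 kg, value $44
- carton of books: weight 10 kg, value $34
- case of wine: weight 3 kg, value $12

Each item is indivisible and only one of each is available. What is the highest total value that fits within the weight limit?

Check high-value combinations within 26 kg:
- spool of cable+crate of tools+drum of solvent+carton of books: weight 8+4+2+10=24, value 31+13+44+34=122
- spool of cable+drum of solvent+carton of books+case of wine: weight 8+2+10+3=23, value 31+44+34+12=121
- bundle of pipes+spool of cable+drum of solvent+carton of books: weight 5+8+2+10=25, value 10+31+44+34=119
- bundle of pipes+crate of tools+drum of solvent+carton of books+case of wine: weight 5+4+2+10+3=24, value 10+13+44+34+12=113
Best: $122.

$122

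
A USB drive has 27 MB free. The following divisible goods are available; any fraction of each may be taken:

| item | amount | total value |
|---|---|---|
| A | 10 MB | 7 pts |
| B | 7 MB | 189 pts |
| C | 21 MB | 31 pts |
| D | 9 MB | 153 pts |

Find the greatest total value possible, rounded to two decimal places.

358.24

Take in order of value per unit:
- B (189/7 per unit): all 7 → value 189, running total 189.00
- D (153/9 per unit): all 9 → value 153, running total 342.00
- C (31/21 per unit): 11 of 21 → value 11×31/21 = 16.2381, running total 358.24
Total 358.24.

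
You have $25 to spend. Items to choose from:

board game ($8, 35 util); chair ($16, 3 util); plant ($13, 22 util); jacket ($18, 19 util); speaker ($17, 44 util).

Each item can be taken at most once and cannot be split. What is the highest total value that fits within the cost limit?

79 util

Check high-value combinations within $25:
- board game+speaker: cost 8+17=25, value 35+44=79
- board game+plant: cost 8+13=21, value 35+22=57
- speaker: cost 17, value 44
- board game+chair: cost 8+16=24, value 35+3=38
Best: 79 util.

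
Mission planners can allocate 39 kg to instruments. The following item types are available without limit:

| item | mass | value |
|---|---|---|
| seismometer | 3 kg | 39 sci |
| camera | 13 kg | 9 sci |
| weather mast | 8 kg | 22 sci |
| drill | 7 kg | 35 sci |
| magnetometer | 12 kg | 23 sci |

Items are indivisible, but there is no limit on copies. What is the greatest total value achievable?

Best value-per-unit is seismometer at 39/3, and filling with it alone uses mass 13×3=39. No mix of the others beats 13×39 = 507.

507 sci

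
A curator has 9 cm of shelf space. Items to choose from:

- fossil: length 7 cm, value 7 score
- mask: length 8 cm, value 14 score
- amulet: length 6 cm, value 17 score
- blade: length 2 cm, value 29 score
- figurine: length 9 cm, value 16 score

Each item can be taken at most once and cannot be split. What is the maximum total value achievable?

Check high-value combinations within 9 cm:
- amulet+blade: length 6+2=8, value 17+29=46
- fossil+blade: length 7+2=9, value 7+29=36
- blade: length 2, value 29
- amulet: length 6, value 17
- figurine: length 9, value 16
Best: 46 score.

46 score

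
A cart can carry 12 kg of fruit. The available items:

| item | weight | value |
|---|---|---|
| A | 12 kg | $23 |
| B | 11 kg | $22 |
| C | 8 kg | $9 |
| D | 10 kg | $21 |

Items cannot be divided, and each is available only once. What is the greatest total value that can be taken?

$23

This is a 0/1 knapsack; check combinations near the capacity.
- A: weight 12, value 23
- B: weight 11, value 22
- D: weight 10, value 21
- C: weight 8, value 9
Best: $23.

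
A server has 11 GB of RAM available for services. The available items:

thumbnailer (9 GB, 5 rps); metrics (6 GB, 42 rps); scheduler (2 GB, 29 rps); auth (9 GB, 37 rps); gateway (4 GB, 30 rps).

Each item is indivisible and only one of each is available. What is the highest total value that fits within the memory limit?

72 rps

Check high-value combinations within 11 GB:
- metrics+gateway: memory 6+4=10, value 42+30=72
- metrics+scheduler: memory 6+2=8, value 42+29=71
- scheduler+auth: memory 2+9=11, value 29+37=66
Best: 72 rps.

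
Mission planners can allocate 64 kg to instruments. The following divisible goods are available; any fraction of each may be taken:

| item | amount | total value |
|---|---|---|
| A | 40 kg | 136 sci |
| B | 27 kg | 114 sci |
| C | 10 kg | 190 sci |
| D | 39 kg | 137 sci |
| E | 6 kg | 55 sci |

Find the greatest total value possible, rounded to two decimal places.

Take in order of value per unit:
- C (190/10 per unit): all 10 → value 190, running total 190.00
- E (55/6 per unit): all 6 → value 55, running total 245.00
- B (114/27 per unit): all 27 → value 114, running total 359.00
- D (137/39 per unit): 21 of 39 → value 21×137/39 = 73.7692, running total 432.77
Total 432.77.

432.77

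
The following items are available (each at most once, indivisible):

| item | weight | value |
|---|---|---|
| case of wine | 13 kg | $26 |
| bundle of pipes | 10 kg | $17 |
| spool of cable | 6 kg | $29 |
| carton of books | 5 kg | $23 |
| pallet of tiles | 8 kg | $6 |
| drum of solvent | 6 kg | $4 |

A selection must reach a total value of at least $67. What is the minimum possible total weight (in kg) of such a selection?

21

Subsets with value ≥ 67, sorted by total weight:
- bundle of pipes+spool of cable+carton of books: weight 21, value 69
- case of wine+spool of cable+carton of books: weight 24, value 78
Minimum weight: 21 kg.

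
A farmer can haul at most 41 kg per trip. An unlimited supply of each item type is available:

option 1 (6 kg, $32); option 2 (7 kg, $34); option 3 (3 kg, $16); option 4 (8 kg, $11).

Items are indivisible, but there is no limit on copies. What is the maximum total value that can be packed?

Best value-per-unit is option 1 at 32/6; filling with it alone gives 6×32 = 192.
Optimal mix: 4×option 1 + 2×option 2 + 1×option 3 → weight 41, value 212.

$212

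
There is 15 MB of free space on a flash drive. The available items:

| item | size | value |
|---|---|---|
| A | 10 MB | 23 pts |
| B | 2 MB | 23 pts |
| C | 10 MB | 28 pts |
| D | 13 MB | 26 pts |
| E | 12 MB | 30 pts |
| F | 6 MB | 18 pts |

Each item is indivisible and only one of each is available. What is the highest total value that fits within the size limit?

53 pts

This is a 0/1 knapsack; check combinations near the capacity.
- B+E: size 2+12=14, value 23+30=53
- B+C: size 2+10=12, value 23+28=51
- B+D: size 2+13=15, value 23+26=49
- A+B: size 10+2=12, value 23+23=46
- B+F: size 2+6=8, value 23+18=41
Best: 53 pts.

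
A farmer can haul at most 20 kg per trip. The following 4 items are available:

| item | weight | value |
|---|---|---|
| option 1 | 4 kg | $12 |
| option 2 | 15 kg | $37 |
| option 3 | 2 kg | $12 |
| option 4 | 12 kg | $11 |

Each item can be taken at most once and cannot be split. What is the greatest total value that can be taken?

Check high-value combinations within 20 kg:
- option 2+option 3: weight 15+2=17, value 37+12=49
- option 1+option 2: weight 4+15=19, value 12+37=49
- option 2: weight 15, value 37
- option 1+option 3+option 4: weight 4+2+12=18, value 12+12+11=35
- option 1+option 3: weight 4+2=6, value 12+12=24
Best: $49.

$49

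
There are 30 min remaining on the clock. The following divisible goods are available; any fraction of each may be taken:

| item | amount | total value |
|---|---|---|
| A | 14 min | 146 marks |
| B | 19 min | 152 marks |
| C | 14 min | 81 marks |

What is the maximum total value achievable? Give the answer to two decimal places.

274.00

Take in order of value per unit:
- A (146/14 per unit): all 14 → value 146, running total 146.00
- B (152/19 per unit): 16 of 19 → value 16×152/19 = 128.0000, running total 274.00
Total 274.00.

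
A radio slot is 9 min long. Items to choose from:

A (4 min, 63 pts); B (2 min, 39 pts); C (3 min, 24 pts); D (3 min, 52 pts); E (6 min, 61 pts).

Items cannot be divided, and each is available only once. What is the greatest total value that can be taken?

Check high-value combinations within 9 min:
- A+B+D: duration 4+2+3=9, value 63+39+52=154
- A+B+C: duration 4+2+3=9, value 63+39+24=126
- A+D: duration 4+3=7, value 63+52=115
Best: 154 pts.

154 pts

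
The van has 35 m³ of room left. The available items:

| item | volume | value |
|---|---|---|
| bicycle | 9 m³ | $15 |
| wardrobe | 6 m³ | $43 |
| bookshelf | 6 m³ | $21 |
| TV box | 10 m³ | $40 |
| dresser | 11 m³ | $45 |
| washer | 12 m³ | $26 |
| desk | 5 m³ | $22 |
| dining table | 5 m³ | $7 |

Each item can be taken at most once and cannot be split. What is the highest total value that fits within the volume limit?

This is a 0/1 knapsack; check combinations near the capacity.
- wardrobe+TV box+dresser+desk: volume 6+10+11+5=32, value 43+40+45+22=150
- wardrobe+bookshelf+TV box+dresser: volume 6+6+10+11=33, value 43+21+40+45=149
- wardrobe+bookshelf+dresser+desk+dining table: volume 6+6+11+5+5=33, value 43+21+45+22+7=138
- wardrobe+dresser+washer+desk: volume 6+11+12+5=34, value 43+45+26+22=136
- wardrobe+TV box+dresser+dining table: volume 6+10+11+5=32, value 43+40+45+7=135
Best: $150.

$150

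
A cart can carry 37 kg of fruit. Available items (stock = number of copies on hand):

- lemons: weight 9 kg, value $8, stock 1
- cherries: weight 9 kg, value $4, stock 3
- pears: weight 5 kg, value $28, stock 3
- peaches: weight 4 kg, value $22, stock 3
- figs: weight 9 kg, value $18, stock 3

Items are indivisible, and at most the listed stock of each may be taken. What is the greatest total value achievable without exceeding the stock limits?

Best selections within weight 37 and stock limits:
- 3×pears + 3×peaches + 1×figs: weight 36, value 168
- 1×lemons + 3×pears + 3×peaches: weight 36, value 158
Best: $168.

$168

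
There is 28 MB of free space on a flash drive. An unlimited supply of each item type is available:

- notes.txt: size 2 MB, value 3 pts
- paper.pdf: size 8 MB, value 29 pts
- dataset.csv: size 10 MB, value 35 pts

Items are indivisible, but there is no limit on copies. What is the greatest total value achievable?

99 pts

Best value-per-unit is paper.pdf at 29/8; filling with it alone gives 3×29 = 87.
Optimal mix: 1×paper.pdf + 2×dataset.csv → size 28, value 99.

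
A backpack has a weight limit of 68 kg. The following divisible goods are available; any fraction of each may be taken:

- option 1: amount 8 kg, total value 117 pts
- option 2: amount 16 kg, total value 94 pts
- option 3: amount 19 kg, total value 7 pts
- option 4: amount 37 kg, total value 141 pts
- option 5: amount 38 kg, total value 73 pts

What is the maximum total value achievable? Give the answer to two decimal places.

365.45

Take in order of value per unit:
- option 1 (117/8 per unit): all 8 → value 117, running total 117.00
- option 2 (94/16 per unit): all 16 → value 94, running total 211.00
- option 4 (141/37 per unit): all 37 → value 141, running total 352.00
- option 5 (73/38 per unit): 7 of 38 → value 7×73/38 = 13.4474, running total 365.45
Total 365.45.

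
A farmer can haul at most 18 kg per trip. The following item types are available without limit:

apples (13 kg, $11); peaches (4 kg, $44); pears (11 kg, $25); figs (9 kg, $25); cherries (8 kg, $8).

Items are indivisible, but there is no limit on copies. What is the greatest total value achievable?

$176

Best value-per-unit is peaches at 44/4, and filling with it alone uses weight 4×4=16. No mix of the others beats 4×44 = 176.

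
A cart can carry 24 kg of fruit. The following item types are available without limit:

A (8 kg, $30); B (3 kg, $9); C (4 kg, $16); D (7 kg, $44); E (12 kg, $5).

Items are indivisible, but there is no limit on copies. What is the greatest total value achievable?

$141

Best value-per-unit is D at 44/7; filling with it alone gives 3×44 = 132.
Optimal mix: 1×B + 3×D → weight 24, value 141.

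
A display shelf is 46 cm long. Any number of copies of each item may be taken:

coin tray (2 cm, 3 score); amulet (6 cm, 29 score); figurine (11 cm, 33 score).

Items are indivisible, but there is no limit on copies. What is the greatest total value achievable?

Best value-per-unit is amulet at 29/6; filling with it alone gives 7×29 = 203.
Optimal mix: 2×coin tray + 7×amulet → length 46, value 209.

209 score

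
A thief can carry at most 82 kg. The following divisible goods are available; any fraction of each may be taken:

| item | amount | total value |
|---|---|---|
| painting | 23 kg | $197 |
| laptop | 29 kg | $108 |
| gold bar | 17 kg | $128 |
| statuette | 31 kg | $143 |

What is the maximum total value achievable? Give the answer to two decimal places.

508.97

Take in order of value per unit:
- painting (197/23 per unit): all 23 → value 197, running total 197.00
- gold bar (128/17 per unit): all 17 → value 128, running total 325.00
- statuette (143/31 per unit): all 31 → value 143, running total 468.00
- laptop (108/29 per unit): 11 of 29 → value 11×108/29 = 40.9655, running total 508.97
Total 508.97.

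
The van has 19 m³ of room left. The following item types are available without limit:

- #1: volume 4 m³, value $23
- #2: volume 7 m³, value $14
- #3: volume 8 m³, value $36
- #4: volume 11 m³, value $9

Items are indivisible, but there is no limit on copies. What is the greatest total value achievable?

Best value-per-unit is #1 at 23/4, and filling with it alone uses volume 4×4=16. No mix of the others beats 4×23 = 92.

$92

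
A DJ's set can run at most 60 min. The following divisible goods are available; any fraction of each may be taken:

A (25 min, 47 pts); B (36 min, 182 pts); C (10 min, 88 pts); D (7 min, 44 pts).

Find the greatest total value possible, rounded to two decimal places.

Take in order of value per unit:
- C (88/10 per unit): all 10 → value 88, running total 88.00
- D (44/7 per unit): all 7 → value 44, running total 132.00
- B (182/36 per unit): all 36 → value 182, running total 314.00
- A (47/25 per unit): 7 of 25 → value 7×47/25 = 13.1600, running total 327.16
Total 327.16.

327.16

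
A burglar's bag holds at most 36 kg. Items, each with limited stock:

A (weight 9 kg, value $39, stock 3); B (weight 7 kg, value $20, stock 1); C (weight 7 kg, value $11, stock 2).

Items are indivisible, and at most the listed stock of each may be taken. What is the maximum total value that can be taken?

Best selections within weight 36 and stock limits:
- 3×A + 1×B: weight 34, value 137
- 3×A + 1×C: weight 34, value 128
Best: $137.

$137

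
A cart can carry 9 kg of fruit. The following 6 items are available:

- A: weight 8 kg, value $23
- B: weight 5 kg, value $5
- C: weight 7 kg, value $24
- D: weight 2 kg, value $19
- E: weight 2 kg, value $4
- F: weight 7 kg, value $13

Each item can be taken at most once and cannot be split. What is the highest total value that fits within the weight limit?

$43

Check high-value combinations within 9 kg:
- C+D: weight 7+2=9, value 24+19=43
- D+F: weight 2+7=9, value 19+13=32
- C+E: weight 7+2=9, value 24+4=28
Best: $43.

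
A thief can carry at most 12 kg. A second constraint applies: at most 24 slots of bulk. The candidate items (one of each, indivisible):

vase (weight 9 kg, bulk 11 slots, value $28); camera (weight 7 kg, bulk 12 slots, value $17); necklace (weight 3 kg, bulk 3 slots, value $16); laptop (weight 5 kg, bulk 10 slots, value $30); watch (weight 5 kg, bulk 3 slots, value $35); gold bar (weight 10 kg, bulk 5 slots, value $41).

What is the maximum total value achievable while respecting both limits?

Feasible sets respecting both limits:
- laptop+watch: weight 10, bulk 13, value 65
- camera+watch: weight 12, bulk 15, value 52
- necklace+watch: weight 8, bulk 6, value 51
- camera+laptop: weight 12, bulk 22, value 47
Best: $65.

$65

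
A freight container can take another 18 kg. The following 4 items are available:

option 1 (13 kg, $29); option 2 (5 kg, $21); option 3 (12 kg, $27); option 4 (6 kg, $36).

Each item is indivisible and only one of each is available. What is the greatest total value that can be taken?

$63

This is a 0/1 knapsack; check combinations near the capacity.
- option 3+option 4: weight 12+6=18, value 27+36=63
- option 2+option 4: weight 5+6=11, value 21+36=57
- option 1+option 2: weight 13+5=18, value 29+21=50
Best: $63.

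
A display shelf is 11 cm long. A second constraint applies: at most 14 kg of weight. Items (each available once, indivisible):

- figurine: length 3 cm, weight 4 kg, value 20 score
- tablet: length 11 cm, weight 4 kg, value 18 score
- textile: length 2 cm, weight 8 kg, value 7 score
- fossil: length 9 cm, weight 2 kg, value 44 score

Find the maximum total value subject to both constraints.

Feasible sets respecting both limits:
- textile+fossil: length 11, weight 10, value 51
- fossil: length 9, weight 2, value 44
- figurine+textile: length 5, weight 12, value 27
- figurine: length 3, weight 4, value 20
Best: 51 score.

51 score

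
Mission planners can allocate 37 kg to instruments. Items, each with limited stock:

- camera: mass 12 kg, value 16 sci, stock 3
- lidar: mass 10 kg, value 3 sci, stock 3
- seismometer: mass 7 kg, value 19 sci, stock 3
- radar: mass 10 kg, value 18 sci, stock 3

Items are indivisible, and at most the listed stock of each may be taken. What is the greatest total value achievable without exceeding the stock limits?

Top feasible selections:
- 3×seismometer + 1×radar: mass 31, value 75
- 2×seismometer + 2×radar: mass 34, value 74
- 1×camera + 3×seismometer: mass 33, value 73
Best: 75 sci.

75 sci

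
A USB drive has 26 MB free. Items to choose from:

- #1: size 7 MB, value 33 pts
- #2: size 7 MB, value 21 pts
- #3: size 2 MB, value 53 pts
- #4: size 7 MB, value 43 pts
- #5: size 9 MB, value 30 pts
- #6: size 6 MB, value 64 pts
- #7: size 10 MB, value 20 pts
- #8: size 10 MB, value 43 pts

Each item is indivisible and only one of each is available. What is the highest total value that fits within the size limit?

203 pts

This is a 0/1 knapsack; check combinations near the capacity.
- #3+#4+#6+#8: size 2+7+6+10=25, value 53+43+64+43=203
- #1+#3+#4+#6: size 7+2+7+6=22, value 33+53+43+64=193
- #1+#3+#6+#8: size 7+2+6+10=25, value 33+53+64+43=193
Best: 203 pts.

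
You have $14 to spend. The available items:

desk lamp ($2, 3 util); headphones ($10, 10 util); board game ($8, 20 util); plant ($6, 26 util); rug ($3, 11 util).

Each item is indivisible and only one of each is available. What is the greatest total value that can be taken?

46 util

Check high-value combinations within $14:
- board game+plant: cost 8+6=14, value 20+26=46
- desk lamp+plant+rug: cost 2+6+3=11, value 3+26+11=40
- plant+rug: cost 6+3=9, value 26+11=37
- desk lamp+board game+rug: cost 2+8+3=13, value 3+20+11=34
Best: 46 util.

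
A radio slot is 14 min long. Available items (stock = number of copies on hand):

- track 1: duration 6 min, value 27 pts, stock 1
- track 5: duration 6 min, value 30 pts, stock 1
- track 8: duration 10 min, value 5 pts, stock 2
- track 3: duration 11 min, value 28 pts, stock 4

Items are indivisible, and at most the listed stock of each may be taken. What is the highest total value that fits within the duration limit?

Best selections within duration 14 and stock limits:
- 1×track 1 + 1×track 5: duration 12, value 57
- 1×track 5: duration 6, value 30
- 1×track 3: duration 11, value 28
Best: 57 pts.

57 pts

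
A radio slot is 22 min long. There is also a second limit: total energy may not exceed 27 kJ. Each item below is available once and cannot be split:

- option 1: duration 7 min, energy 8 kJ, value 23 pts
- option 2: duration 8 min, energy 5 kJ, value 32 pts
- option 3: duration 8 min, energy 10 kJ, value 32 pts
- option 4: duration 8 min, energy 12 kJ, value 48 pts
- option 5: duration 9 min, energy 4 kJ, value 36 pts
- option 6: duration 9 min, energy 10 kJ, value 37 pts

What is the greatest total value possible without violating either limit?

85 pts

Feasible sets respecting both limits:
- option 4+option 6: duration 17, energy 22, value 85
- option 4+option 5: duration 17, energy 16, value 84
- option 2+option 4: duration 16, energy 17, value 80
- option 3+option 4: duration 16, energy 22, value 80
Best: 85 pts.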